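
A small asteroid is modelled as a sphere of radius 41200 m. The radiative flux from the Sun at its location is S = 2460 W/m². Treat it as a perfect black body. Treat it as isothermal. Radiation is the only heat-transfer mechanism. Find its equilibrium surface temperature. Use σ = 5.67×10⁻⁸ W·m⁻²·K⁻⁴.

T ≈ 323 K

At equilibrium, absorbed power = emitted power.
Absorbing cross-section = πr² = 5.333×10⁹ m²; emitting surface = 4πr² = 2.133×10¹⁰ m² (ratio 4).
S·A_cross = εσ·A_surf·T⁴  ⇒  T⁴ = S/(4σ).
T⁴ = 1.00·2460/(4·5.67×10⁻⁸) = 1.085×10¹⁰ K⁴.
T = (1.085×10¹⁰)^(1/4).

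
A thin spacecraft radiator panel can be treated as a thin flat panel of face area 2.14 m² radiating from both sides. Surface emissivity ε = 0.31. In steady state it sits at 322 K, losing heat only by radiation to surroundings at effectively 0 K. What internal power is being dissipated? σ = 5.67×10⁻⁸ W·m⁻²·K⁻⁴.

Steady state: P = εσA T⁴.
A = 2·2.14 = 4.280 m²; T⁴ = (322)⁴ = 1.075×10¹⁰ K⁴.
P = 0.31 × 5.67×10⁻⁸ × 4.280 × 1.075×10¹⁰.

P ≈ 809 W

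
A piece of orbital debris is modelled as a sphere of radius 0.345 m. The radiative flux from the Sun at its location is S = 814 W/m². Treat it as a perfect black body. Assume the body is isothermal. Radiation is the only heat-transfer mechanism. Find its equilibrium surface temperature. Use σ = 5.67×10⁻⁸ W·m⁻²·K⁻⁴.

At equilibrium, absorbed power = emitted power.
Absorbing cross-section = πr² = 0.3739 m²; emitting surface = 4πr² = 1.496 m² (ratio 4).
S·A_cross = εσ·A_surf·T⁴  ⇒  T⁴ = S/(4σ).
T⁴ = 1.00·814/(4·5.67×10⁻⁸) = 3.589×10⁹ K⁴.
T = (3.589×10⁹)^(1/4).

T ≈ 245 K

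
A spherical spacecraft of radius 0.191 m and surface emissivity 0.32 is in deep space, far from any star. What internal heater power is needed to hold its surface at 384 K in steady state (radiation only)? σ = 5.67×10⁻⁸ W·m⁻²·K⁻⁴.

P ≈ 181 W

P = εσ·4πr²·T⁴.
4πr² = 0.4584 m²; T⁴ = 2.174×10¹⁰ K⁴.
P = 0.32·5.67×10⁻⁸·0.4584·2.174×10¹⁰.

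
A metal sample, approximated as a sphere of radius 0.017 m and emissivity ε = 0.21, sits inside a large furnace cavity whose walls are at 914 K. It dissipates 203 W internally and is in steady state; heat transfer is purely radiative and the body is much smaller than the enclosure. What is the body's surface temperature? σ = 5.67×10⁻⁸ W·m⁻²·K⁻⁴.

T ≈ 1520 K

For a small grey body in a large enclosure, net radiated power = εσA(T⁴ − T_w⁴).
Steady state: P = εσA(T⁴ − T_w⁴) with A = 4πr² = 0.003632 m².
T⁴ = P/(εσA) + T_w⁴ = 203/(0.21·5.67×10⁻⁸·0.003632) + (914)⁴
    = 4.694×10¹² + 6.979×10¹¹ = 5.392×10¹² K⁴.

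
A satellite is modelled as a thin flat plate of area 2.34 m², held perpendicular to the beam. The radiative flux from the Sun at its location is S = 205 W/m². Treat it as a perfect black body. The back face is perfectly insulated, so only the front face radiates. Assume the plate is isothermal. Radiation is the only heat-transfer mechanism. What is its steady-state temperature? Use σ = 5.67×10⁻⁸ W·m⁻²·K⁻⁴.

At equilibrium, absorbed power = emitted power.
Absorbing cross-section = A = 2.340 m²; emitting surface = A = 2.340 m² (ratio 1).
S·A_cross = εσ·A_surf·T⁴  ⇒  T⁴ = S/(1σ).
T⁴ = 1.00·205/(1·5.67×10⁻⁸) = 3.616×10⁹ K⁴.
T = (3.616×10⁹)^(1/4).

T ≈ 245 K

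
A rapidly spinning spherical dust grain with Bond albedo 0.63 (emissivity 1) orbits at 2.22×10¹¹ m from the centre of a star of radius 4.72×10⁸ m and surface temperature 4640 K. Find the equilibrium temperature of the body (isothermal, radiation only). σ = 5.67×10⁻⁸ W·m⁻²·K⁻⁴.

T ≈ 118 K

The star's surface emits σT_*⁴; at distance d the flux is S = σT_*⁴(R_*/d)².
S = 5.67×10⁻⁸·(4640)⁴·(4.72×10⁸/2.22×10¹¹)² = 118.8 W/m².
For an isothermal sphere T⁴ = (1−a)S/(4σ) = 1.938×10⁸ K⁴.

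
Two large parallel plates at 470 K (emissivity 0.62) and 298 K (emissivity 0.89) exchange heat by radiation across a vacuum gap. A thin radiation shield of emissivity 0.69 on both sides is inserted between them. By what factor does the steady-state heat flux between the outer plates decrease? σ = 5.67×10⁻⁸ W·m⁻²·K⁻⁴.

factor ≈ 2.09

Without shield: q₀ = σΔ(T⁴)/(1/ε₁+1/ε₂−1) with denominator 1.736.
With shield the two gaps are in series; the resistances add: (1/ε₁+1/ε_s−1)+(1/ε_s+1/ε₂−1) = 2.062+1.573 = 3.635.
Heat-flux ratio q₀/q = 3.635/1.736.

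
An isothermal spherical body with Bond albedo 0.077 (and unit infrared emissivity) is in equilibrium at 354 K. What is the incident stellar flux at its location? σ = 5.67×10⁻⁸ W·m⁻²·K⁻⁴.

S ≈ 3860 W/m²

(1−a)S·πr² = σ·4πr²·T⁴ ⇒ S = 4σT⁴/(1−a).
S = 4·5.67×10⁻⁸·1.570×10¹⁰/0.923.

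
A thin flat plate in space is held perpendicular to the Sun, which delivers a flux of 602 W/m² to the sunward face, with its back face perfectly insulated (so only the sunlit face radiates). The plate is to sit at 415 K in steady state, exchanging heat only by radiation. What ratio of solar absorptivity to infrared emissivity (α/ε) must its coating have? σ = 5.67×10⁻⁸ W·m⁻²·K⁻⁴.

α/ε ≈ 2.79

Balance: αS·A = εσ·1A·T⁴ ⇒ α/ε = σT⁴/S.
α/ε = 5.67×10⁻⁸·(415)⁴/602 = 5.67×10⁻⁸·2.966×10¹⁰/602.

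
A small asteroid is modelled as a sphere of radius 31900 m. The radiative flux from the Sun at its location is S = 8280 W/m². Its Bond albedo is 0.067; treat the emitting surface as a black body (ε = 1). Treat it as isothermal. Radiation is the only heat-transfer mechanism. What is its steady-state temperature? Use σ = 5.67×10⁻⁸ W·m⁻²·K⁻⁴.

T ≈ 430 K

At equilibrium, absorbed power = emitted power.
Absorbing cross-section = πr² = 3.197×10⁹ m²; emitting surface = 4πr² = 1.279×10¹⁰ m² (ratio 4).
(1−a)S·A_cross = εσ·A_surf·T⁴  ⇒  T⁴ = (1−a)S/(4σ).
T⁴ = 0.933·8280/(4·5.67×10⁻⁸) = 3.406×10¹⁰ K⁴.
T = (3.406×10¹⁰)^(1/4).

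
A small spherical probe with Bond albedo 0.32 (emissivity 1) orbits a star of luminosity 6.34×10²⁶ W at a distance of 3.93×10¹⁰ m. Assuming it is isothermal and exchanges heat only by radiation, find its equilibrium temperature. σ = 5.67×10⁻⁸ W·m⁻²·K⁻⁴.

T ≈ 559 K

First find the stellar flux at distance d: S = L/(4πd²) = 6.34×10²⁶/(4π·(3.93×10¹⁰)²) = 32670 W/m².
For an isothermal sphere, absorbed (1−a)S·πr² = emitted σ·4πr²·T⁴, so T⁴ = (1−a)S/(4σ).
T⁴ = 0.680·32670/(4·5.67×10⁻⁸) = 9.794×10¹⁰ K⁴.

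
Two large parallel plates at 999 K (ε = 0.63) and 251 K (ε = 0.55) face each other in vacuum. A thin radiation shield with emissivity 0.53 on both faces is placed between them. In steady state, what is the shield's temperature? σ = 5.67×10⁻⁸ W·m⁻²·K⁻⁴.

T_s ≈ 850 K

In steady state the net flux on the hot side equals that on the cold side.
σ(T₁⁴−T_s⁴)/D₁ = σ(T_s⁴−T₂⁴)/D₂, with D₁ = 1/ε₁+1/ε_s−1 = 2.474, D₂ = 1/ε_s+1/ε₂−1 = 2.705.
Solve for T_s⁴: T_s⁴ = (D₂·T₁⁴ + D₁·T₂⁴)/(D₁+D₂) = 5.221×10¹¹ K⁴.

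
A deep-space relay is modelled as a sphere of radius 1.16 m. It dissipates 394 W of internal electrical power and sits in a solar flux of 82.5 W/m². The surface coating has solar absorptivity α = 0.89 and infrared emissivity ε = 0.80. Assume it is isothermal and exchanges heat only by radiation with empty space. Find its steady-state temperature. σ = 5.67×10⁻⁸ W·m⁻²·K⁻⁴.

At steady state, absorbed solar power + internal power = radiated power.
Absorbed: α·S·A_cross = 0.89·82.5·4.227 = 310.4 W (cross-section πr²).
Total input = 310.4 + 394 = 704.4 W.
Radiated: εσ·A_surf·T⁴ with A_surf = 4πr² = 16.91 m².
T⁴ = 704.4/(0.80·5.67×10⁻⁸·16.91) = 9.184×10⁸ K⁴.

T ≈ 174 K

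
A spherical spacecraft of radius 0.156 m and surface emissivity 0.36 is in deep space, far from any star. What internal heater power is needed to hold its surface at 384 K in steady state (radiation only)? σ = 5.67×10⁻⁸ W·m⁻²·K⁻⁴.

P ≈ 136 W

P = εσ·4πr²·T⁴.
4πr² = 0.3058 m²; T⁴ = 2.174×10¹⁰ K⁴.
P = 0.36·5.67×10⁻⁸·0.3058·2.174×10¹⁰.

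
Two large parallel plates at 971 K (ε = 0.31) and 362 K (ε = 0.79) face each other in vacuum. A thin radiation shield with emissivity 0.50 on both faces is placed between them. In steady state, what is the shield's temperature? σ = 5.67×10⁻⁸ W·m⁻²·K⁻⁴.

T_s ≈ 753 K

In steady state the net flux on the hot side equals that on the cold side.
σ(T₁⁴−T_s⁴)/D₁ = σ(T_s⁴−T₂⁴)/D₂, with D₁ = 1/ε₁+1/ε_s−1 = 4.226, D₂ = 1/ε_s+1/ε₂−1 = 2.266.
Solve for T_s⁴: T_s⁴ = (D₂·T₁⁴ + D₁·T₂⁴)/(D₁+D₂) = 3.215×10¹¹ K⁴.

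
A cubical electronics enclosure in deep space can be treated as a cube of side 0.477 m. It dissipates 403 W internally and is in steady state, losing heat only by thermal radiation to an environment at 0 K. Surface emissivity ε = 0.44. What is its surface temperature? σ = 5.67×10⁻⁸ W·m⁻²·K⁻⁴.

Steady state: internal power = radiated power, P = εσA T⁴.
Radiating area A = 6L² = 1.365 m².
T⁴ = P/(εσA) = 403/(0.44·5.67×10⁻⁸·1.365) = 1.183×10¹⁰ K⁴.
T = (1.183×10¹⁰)^(1/4).

T ≈ 330 K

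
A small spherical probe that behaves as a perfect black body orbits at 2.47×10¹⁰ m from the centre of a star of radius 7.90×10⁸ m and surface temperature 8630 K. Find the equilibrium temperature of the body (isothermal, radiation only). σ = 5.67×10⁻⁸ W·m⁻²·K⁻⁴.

The star's surface emits σT_*⁴; at distance d the flux is S = σT_*⁴(R_*/d)².
S = 5.67×10⁻⁸·(8630)⁴·(7.90×10⁸/2.47×10¹⁰)² = 3.217×10⁵ W/m².
For an isothermal sphere T⁴ = (1−a)S/(4σ) = 1.419×10¹² K⁴.

T ≈ 1090 K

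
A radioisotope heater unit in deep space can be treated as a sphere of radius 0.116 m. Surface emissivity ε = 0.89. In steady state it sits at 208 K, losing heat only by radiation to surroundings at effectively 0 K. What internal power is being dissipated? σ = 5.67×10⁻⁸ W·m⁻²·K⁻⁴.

Steady state: P = εσA T⁴.
A = 4πr² = 0.1691 m²; T⁴ = (208)⁴ = 1.872×10⁹ K⁴.
P = 0.89 × 5.67×10⁻⁸ × 0.1691 × 1.872×10⁹.

P ≈ 16.0 W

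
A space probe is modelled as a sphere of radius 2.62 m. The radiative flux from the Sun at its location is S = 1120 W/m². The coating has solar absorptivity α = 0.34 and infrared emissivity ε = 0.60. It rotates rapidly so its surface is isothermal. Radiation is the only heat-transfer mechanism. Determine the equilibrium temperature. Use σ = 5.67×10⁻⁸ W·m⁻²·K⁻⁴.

At equilibrium, absorbed power = emitted power.
Absorbing cross-section = πr² = 21.57 m²; emitting surface = 4πr² = 86.26 m² (ratio 4).
αS·A_cross = εσ·A_surf·T⁴  ⇒  T⁴ = αS/(ε·4σ).
T⁴ = 0.340·1120/(0.60·4·5.67×10⁻⁸) = 2.798×10⁹ K⁴.
T = (2.798×10⁹)^(1/4).

T ≈ 230 K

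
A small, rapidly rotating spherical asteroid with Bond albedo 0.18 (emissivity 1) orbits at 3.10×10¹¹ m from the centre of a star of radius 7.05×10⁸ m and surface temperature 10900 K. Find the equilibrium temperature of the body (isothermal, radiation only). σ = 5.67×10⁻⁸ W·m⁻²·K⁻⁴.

T ≈ 350 K

The star's surface emits σT_*⁴; at distance d the flux is S = σT_*⁴(R_*/d)².
S = 5.67×10⁻⁸·(10900)⁴·(7.05×10⁸/3.10×10¹¹)² = 4139 W/m².
For an isothermal sphere T⁴ = (1−a)S/(4σ) = 1.497×10¹⁰ K⁴.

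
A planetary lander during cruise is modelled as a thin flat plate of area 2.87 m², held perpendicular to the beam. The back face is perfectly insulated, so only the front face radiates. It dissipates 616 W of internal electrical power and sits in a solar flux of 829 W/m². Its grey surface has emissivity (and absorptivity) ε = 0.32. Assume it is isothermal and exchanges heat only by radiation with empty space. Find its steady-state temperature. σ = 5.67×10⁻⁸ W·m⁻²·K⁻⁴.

At steady state, absorbed solar power + internal power = radiated power.
Absorbed: α·S·A_cross = 0.32·829·2.870 = 761.4 W (cross-section A).
Total input = 761.4 + 616 = 1377 W.
Radiated: εσ·A_surf·T⁴ with A_surf = A = 2.870 m².
T⁴ = 1377/(0.32·5.67×10⁻⁸·2.870) = 2.645×10¹⁰ K⁴.

T ≈ 403 K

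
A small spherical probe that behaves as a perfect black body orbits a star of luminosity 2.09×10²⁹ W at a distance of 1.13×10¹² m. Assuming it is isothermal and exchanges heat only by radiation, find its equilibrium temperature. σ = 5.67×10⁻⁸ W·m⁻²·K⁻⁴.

T ≈ 490 K

First find the stellar flux at distance d: S = L/(4πd²) = 2.09×10²⁹/(4π·(1.13×10¹²)²) = 13030 W/m².
For an isothermal sphere, absorbed (1−a)S·πr² = emitted σ·4πr²·T⁴, so T⁴ = (1−a)S/(4σ).
T⁴ = 1.00·13030/(4·5.67×10⁻⁸) = 5.743×10¹⁰ K⁴.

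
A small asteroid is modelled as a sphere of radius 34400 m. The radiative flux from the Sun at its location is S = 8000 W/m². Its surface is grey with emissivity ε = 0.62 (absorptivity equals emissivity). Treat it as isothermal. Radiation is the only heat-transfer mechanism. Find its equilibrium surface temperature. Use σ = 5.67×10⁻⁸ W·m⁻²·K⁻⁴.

T ≈ 433 K

At equilibrium, absorbed power = emitted power.
Absorbing cross-section = πr² = 3.718×10⁹ m²; emitting surface = 4πr² = 1.487×10¹⁰ m² (ratio 4).
εS·A_cross = εσ·A_surf·T⁴  ⇒  T⁴ = S/(4σ)   (ε cancels).
T⁴ = 8000/(4·5.67×10⁻⁸) = 3.527×10¹⁰ K⁴.
T = (3.527×10¹⁰)^(1/4).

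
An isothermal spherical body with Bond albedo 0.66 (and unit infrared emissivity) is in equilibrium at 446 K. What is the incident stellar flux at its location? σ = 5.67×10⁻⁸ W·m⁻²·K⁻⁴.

(1−a)S·πr² = σ·4πr²·T⁴ ⇒ S = 4σT⁴/(1−a).
S = 4·5.67×10⁻⁸·3.957×10¹⁰/0.340.

S ≈ 26400 W/m²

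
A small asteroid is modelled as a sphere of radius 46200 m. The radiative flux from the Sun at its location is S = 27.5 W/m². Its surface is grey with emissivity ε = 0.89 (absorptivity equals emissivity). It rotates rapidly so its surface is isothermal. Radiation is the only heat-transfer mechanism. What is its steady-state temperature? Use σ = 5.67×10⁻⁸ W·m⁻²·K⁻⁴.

At equilibrium, absorbed power = emitted power.
Absorbing cross-section = πr² = 6.706×10⁹ m²; emitting surface = 4πr² = 2.682×10¹⁰ m² (ratio 4).
εS·A_cross = εσ·A_surf·T⁴  ⇒  T⁴ = S/(4σ)   (ε cancels).
T⁴ = 27.5/(4·5.67×10⁻⁸) = 1.213×10⁸ K⁴.
T = (1.213×10⁸)^(1/4).

T ≈ 105 K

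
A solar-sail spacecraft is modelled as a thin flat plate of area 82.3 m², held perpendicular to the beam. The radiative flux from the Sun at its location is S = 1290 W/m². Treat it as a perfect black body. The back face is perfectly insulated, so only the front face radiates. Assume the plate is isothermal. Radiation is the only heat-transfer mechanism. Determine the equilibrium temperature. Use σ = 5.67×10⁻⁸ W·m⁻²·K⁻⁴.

T ≈ 388 K

At equilibrium, absorbed power = emitted power.
Absorbing cross-section = A = 82.30 m²; emitting surface = A = 82.30 m² (ratio 1).
S·A_cross = εσ·A_surf·T⁴  ⇒  T⁴ = S/(1σ).
T⁴ = 1.00·1290/(1·5.67×10⁻⁸) = 2.275×10¹⁰ K⁴.
T = (2.275×10¹⁰)^(1/4).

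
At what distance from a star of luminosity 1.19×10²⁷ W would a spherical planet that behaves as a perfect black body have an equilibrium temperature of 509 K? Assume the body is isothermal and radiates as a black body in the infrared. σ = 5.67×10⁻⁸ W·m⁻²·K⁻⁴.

d ≈ 7.89×10¹⁰ m

For an isothermal black-emitting sphere, (1−a)S·πr² = σ·4πr²·T⁴ ⇒ S = 4σT⁴/(1−a).
S = 4·5.67×10⁻⁸·(509)⁴/1.00 = 15220 W/m².
Flux falls as S = L/(4πd²), so d = √(L/(4πS)) = √(1.19×10²⁷/(4π·15220)).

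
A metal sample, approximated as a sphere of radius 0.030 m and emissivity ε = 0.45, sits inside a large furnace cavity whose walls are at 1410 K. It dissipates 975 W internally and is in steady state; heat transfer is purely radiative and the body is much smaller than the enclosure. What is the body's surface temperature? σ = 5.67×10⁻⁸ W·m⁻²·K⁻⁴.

For a small grey body in a large enclosure, net radiated power = εσA(T⁴ − T_w⁴).
Steady state: P = εσA(T⁴ − T_w⁴) with A = 4πr² = 0.01131 m².
T⁴ = P/(εσA) + T_w⁴ = 975/(0.45·5.67×10⁻⁸·0.01131) + (1410)⁴
    = 3.379×10¹² + 3.953×10¹² = 7.331×10¹² K⁴.

T ≈ 1650 K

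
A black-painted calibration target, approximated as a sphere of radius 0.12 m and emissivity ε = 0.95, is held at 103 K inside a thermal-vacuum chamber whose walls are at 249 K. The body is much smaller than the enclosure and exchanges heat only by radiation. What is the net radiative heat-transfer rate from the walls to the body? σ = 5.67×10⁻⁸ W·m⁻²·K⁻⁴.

P_net ≈ 36.4 W

For a small grey body in a large enclosure: P_net = εσA(T_body⁴ − T_wall⁴).
A = 4πr² = 0.1810 m²; T_body⁴ − T_wall⁴ = 1.126×10⁸ − 3.844×10⁹ = -3.732×10⁹ K⁴.
|P_net| = 0.95·5.67×10⁻⁸·0.1810·3.732×10⁹.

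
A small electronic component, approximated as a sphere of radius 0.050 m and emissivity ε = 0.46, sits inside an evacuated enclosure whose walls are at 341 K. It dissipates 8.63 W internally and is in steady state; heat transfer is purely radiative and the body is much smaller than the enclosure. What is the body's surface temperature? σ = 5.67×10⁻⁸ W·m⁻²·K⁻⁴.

For a small grey body in a large enclosure, net radiated power = εσA(T⁴ − T_w⁴).
Steady state: P = εσA(T⁴ − T_w⁴) with A = 4πr² = 0.03142 m².
T⁴ = P/(εσA) + T_w⁴ = 8.63/(0.46·5.67×10⁻⁸·0.03142) + (341)⁴
    = 1.053×10¹⁰ + 1.352×10¹⁰ = 2.405×10¹⁰ K⁴.

T ≈ 394 K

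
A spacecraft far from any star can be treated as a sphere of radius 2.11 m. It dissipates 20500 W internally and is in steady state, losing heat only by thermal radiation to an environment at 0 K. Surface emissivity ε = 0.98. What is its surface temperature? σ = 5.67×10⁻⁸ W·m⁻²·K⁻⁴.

Steady state: internal power = radiated power, P = εσA T⁴.
Radiating area A = 4πr² = 55.95 m².
T⁴ = P/(εσA) = 20500/(0.98·5.67×10⁻⁸·55.95) = 6.594×10⁹ K⁴.
T = (6.594×10⁹)^(1/4).

T ≈ 285 K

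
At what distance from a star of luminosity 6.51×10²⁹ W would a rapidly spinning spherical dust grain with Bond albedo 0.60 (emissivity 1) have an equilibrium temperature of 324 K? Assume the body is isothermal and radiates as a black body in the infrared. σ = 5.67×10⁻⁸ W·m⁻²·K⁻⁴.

For an isothermal black-emitting sphere, (1−a)S·πr² = σ·4πr²·T⁴ ⇒ S = 4σT⁴/(1−a).
S = 4·5.67×10⁻⁸·(324)⁴/0.400 = 6248 W/m².
Flux falls as S = L/(4πd²), so d = √(L/(4πS)) = √(6.51×10²⁹/(4π·6248)).

d ≈ 2.88×10¹² m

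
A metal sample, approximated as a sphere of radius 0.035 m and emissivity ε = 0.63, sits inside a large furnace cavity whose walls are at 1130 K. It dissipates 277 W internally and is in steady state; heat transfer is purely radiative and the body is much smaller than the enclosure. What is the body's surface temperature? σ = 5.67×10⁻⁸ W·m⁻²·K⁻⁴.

T ≈ 1210 K

For a small grey body in a large enclosure, net radiated power = εσA(T⁴ − T_w⁴).
Steady state: P = εσA(T⁴ − T_w⁴) with A = 4πr² = 0.01539 m².
T⁴ = P/(εσA) + T_w⁴ = 277/(0.63·5.67×10⁻⁸·0.01539) + (1130)⁴
    = 5.037×10¹¹ + 1.630×10¹² = 2.134×10¹² K⁴.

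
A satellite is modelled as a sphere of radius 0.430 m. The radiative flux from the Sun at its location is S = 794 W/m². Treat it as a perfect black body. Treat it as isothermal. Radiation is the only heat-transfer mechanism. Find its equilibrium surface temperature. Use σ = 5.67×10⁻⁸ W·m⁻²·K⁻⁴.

T ≈ 243 K

At equilibrium, absorbed power = emitted power.
Absorbing cross-section = πr² = 0.5809 m²; emitting surface = 4πr² = 2.324 m² (ratio 4).
S·A_cross = εσ·A_surf·T⁴  ⇒  T⁴ = S/(4σ).
T⁴ = 1.00·794/(4·5.67×10⁻⁸) = 3.501×10⁹ K⁴.
T = (3.501×10⁹)^(1/4).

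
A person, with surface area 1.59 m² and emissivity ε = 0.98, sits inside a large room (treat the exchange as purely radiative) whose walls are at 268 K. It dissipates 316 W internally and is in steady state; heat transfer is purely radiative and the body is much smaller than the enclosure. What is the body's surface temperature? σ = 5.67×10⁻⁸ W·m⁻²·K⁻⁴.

For a small grey body in a large enclosure, net radiated power = εσA(T⁴ − T_w⁴).
Steady state: P = εσA(T⁴ − T_w⁴) with A = 1.59 m².
T⁴ = P/(εσA) + T_w⁴ = 316/(0.98·5.67×10⁻⁸·1.590) + (268)⁴
    = 3.577×10⁹ + 5.159×10⁹ = 8.735×10⁹ K⁴.

T ≈ 306 K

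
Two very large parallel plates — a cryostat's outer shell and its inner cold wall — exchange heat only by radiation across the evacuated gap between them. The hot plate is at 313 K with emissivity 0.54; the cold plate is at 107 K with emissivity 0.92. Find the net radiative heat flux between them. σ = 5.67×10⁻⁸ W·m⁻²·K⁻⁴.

For two infinite grey parallel plates, q = σ(T₁⁴ − T₂⁴)/(1/ε₁ + 1/ε₂ − 1).
T₁⁴ − T₂⁴ = 9.598×10⁹ − 1.311×10⁸ = 9.467×10⁹ K⁴.
1/ε₁ + 1/ε₂ − 1 = 1.852 + 1.087 − 1 = 1.939.
q = 5.67×10⁻⁸ × 9.467×10⁹ / 1.939.

q ≈ 277 W/m²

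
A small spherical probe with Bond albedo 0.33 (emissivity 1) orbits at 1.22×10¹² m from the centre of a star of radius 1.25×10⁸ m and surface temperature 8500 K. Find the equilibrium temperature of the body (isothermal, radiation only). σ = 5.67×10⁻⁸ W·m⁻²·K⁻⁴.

T ≈ 55.0 K

The star's surface emits σT_*⁴; at distance d the flux is S = σT_*⁴(R_*/d)².
S = 5.67×10⁻⁸·(8500)⁴·(1.25×10⁸/1.22×10¹²)² = 3.107 W/m².
For an isothermal sphere T⁴ = (1−a)S/(4σ) = 9.179×10⁶ K⁴.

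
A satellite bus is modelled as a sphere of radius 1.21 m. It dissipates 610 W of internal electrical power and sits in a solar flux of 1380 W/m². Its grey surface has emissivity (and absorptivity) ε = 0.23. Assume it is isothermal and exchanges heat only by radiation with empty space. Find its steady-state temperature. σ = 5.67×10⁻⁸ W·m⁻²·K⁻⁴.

At steady state, absorbed solar power + internal power = radiated power.
Absorbed: α·S·A_cross = 0.23·1380·4.600 = 1460 W (cross-section πr²).
Total input = 1460 + 610 = 2070 W.
Radiated: εσ·A_surf·T⁴ with A_surf = 4πr² = 18.40 m².
T⁴ = 2070/(0.23·5.67×10⁻⁸·18.40) = 8.627×10⁹ K⁴.

T ≈ 305 K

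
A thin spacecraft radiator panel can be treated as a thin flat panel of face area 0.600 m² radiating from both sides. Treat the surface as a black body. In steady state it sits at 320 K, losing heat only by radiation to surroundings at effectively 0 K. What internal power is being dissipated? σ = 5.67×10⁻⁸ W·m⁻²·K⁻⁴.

Steady state: P = εσA T⁴.
A = 2·0.600 = 1.200 m²; T⁴ = (320)⁴ = 1.049×10¹⁰ K⁴.
P = 1.0 × 5.67×10⁻⁸ × 1.200 × 1.049×10¹⁰.

P ≈ 713 W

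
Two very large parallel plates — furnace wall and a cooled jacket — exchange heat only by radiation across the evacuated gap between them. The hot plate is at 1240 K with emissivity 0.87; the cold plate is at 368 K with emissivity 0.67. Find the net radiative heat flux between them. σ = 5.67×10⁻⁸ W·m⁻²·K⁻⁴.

For two infinite grey parallel plates, q = σ(T₁⁴ − T₂⁴)/(1/ε₁ + 1/ε₂ − 1).
T₁⁴ − T₂⁴ = 2.364×10¹² − 1.834×10¹⁰ = 2.346×10¹² K⁴.
1/ε₁ + 1/ε₂ − 1 = 1.149 + 1.493 − 1 = 1.642.
q = 5.67×10⁻⁸ × 2.346×10¹² / 1.642.

q ≈ 81000 W/m²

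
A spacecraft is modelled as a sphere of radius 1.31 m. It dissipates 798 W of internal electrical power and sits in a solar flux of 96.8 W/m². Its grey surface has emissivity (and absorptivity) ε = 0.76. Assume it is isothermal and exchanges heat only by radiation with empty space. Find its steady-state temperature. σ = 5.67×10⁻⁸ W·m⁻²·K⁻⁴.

T ≈ 189 K

At steady state, absorbed solar power + internal power = radiated power.
Absorbed: α·S·A_cross = 0.76·96.8·5.391 = 396.6 W (cross-section πr²).
Total input = 396.6 + 798 = 1195 W.
Radiated: εσ·A_surf·T⁴ with A_surf = 4πr² = 21.57 m².
T⁴ = 1195/(0.76·5.67×10⁻⁸·21.57) = 1.286×10⁹ K⁴.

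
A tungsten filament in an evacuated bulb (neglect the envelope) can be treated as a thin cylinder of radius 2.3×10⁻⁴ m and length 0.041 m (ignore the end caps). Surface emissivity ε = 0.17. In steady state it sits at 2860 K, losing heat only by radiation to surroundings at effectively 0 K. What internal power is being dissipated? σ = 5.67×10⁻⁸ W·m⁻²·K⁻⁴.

P ≈ 38.2 W

Steady state: P = εσA T⁴.
A = 2πrL = 5.925×10⁻⁵ m²; T⁴ = (2860)⁴ = 6.691×10¹³ K⁴.
P = 0.17 × 5.67×10⁻⁸ × 5.925×10⁻⁵ × 6.691×10¹³.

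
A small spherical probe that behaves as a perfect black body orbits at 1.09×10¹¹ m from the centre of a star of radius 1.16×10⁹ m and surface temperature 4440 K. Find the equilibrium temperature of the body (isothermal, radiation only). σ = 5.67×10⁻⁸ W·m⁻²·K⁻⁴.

T ≈ 324 K

The star's surface emits σT_*⁴; at distance d the flux is S = σT_*⁴(R_*/d)².
S = 5.67×10⁻⁸·(4440)⁴·(1.16×10⁹/1.09×10¹¹)² = 2496 W/m².
For an isothermal sphere T⁴ = (1−a)S/(4σ) = 1.100×10¹⁰ K⁴.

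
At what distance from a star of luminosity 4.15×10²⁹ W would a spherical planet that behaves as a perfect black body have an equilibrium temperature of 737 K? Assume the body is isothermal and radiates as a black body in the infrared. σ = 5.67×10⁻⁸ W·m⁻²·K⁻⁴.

For an isothermal black-emitting sphere, (1−a)S·πr² = σ·4πr²·T⁴ ⇒ S = 4σT⁴/(1−a).
S = 4·5.67×10⁻⁸·(737)⁴/1.00 = 66910 W/m².
Flux falls as S = L/(4πd²), so d = √(L/(4πS)) = √(4.15×10²⁹/(4π·66910)).

d ≈ 7.03×10¹¹ m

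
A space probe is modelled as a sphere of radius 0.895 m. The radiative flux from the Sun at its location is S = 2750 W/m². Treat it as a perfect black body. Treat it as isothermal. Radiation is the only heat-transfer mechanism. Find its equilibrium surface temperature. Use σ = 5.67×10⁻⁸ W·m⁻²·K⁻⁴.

T ≈ 332 K

At equilibrium, absorbed power = emitted power.
Absorbing cross-section = πr² = 2.516 m²; emitting surface = 4πr² = 10.07 m² (ratio 4).
S·A_cross = εσ·A_surf·T⁴  ⇒  T⁴ = S/(4σ).
T⁴ = 1.00·2750/(4·5.67×10⁻⁸) = 1.213×10¹⁰ K⁴.
T = (1.213×10¹⁰)^(1/4).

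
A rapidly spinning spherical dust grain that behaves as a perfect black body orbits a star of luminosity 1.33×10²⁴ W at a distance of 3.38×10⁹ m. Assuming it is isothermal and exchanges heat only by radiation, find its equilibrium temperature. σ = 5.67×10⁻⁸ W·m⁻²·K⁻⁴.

T ≈ 450 K

First find the stellar flux at distance d: S = L/(4πd²) = 1.33×10²⁴/(4π·(3.38×10⁹)²) = 9264 W/m².
For an isothermal sphere, absorbed (1−a)S·πr² = emitted σ·4πr²·T⁴, so T⁴ = (1−a)S/(4σ).
T⁴ = 1.00·9264/(4·5.67×10⁻⁸) = 4.085×10¹⁰ K⁴.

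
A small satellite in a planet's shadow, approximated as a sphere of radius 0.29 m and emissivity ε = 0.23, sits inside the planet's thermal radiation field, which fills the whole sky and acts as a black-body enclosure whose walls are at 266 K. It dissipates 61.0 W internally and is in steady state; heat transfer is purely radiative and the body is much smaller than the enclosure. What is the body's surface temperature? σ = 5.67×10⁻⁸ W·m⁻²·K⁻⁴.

For a small grey body in a large enclosure, net radiated power = εσA(T⁴ − T_w⁴).
Steady state: P = εσA(T⁴ − T_w⁴) with A = 4πr² = 1.057 m².
T⁴ = P/(εσA) + T_w⁴ = 61.0/(0.23·5.67×10⁻⁸·1.057) + (266)⁴
    = 4.426×10⁹ + 5.006×10⁹ = 9.432×10⁹ K⁴.

T ≈ 312 K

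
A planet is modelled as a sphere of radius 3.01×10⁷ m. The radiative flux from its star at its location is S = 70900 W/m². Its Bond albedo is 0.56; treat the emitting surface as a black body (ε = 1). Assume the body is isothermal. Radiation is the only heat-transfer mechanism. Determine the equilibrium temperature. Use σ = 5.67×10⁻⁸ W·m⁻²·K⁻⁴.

T ≈ 609 K

At equilibrium, absorbed power = emitted power.
Absorbing cross-section = πr² = 2.846×10¹⁵ m²; emitting surface = 4πr² = 1.139×10¹⁶ m² (ratio 4).
(1−a)S·A_cross = εσ·A_surf·T⁴  ⇒  T⁴ = (1−a)S/(4σ).
T⁴ = 0.440·70900/(4·5.67×10⁻⁸) = 1.375×10¹¹ K⁴.
T = (1.375×10¹¹)^(1/4).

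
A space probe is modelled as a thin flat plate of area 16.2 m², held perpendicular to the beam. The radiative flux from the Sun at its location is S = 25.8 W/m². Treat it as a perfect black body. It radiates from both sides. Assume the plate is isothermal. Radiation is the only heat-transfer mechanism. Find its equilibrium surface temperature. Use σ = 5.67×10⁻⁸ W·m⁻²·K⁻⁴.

At equilibrium, absorbed power = emitted power.
Absorbing cross-section = A = 16.20 m²; emitting surface = 2A = 32.40 m² (ratio 2).
S·A_cross = εσ·A_surf·T⁴  ⇒  T⁴ = S/(2σ).
T⁴ = 1.00·25.8/(2·5.67×10⁻⁸) = 2.275×10⁸ K⁴.
T = (2.275×10⁸)^(1/4).

T ≈ 123 K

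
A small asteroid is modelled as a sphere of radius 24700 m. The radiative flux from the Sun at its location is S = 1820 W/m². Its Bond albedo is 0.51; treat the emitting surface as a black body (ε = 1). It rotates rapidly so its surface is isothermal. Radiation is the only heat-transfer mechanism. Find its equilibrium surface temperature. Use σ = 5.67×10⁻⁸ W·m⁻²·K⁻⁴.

T ≈ 250 K

At equilibrium, absorbed power = emitted power.
Absorbing cross-section = πr² = 1.917×10⁹ m²; emitting surface = 4πr² = 7.667×10⁹ m² (ratio 4).
(1−a)S·A_cross = εσ·A_surf·T⁴  ⇒  T⁴ = (1−a)S/(4σ).
T⁴ = 0.490·1820/(4·5.67×10⁻⁸) = 3.932×10⁹ K⁴.
T = (3.932×10⁹)^(1/4).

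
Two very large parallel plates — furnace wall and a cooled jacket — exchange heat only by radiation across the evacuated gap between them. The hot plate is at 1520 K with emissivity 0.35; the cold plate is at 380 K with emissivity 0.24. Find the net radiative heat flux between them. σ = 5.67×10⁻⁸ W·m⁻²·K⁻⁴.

For two infinite grey parallel plates, q = σ(T₁⁴ − T₂⁴)/(1/ε₁ + 1/ε₂ − 1).
T₁⁴ − T₂⁴ = 5.338×10¹² − 2.085×10¹⁰ = 5.317×10¹² K⁴.
1/ε₁ + 1/ε₂ − 1 = 2.857 + 4.167 − 1 = 6.024.
q = 5.67×10⁻⁸ × 5.317×10¹² / 6.024.

q ≈ 50000 W/m²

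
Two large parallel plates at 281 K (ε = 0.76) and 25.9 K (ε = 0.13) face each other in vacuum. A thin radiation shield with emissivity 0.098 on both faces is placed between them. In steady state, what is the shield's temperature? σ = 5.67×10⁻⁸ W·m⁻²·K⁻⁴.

T_s ≈ 249 K

In steady state the net flux on the hot side equals that on the cold side.
σ(T₁⁴−T_s⁴)/D₁ = σ(T_s⁴−T₂⁴)/D₂, with D₁ = 1/ε₁+1/ε_s−1 = 10.52, D₂ = 1/ε_s+1/ε₂−1 = 16.90.
Solve for T_s⁴: T_s⁴ = (D₂·T₁⁴ + D₁·T₂⁴)/(D₁+D₂) = 3.843×10⁹ K⁴.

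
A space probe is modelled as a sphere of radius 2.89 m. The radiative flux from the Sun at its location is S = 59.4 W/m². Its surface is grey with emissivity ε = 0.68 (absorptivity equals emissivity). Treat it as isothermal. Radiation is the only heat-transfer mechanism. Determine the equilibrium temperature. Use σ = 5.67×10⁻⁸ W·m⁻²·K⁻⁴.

T ≈ 127 K

At equilibrium, absorbed power = emitted power.
Absorbing cross-section = πr² = 26.24 m²; emitting surface = 4πr² = 105.0 m² (ratio 4).
εS·A_cross = εσ·A_surf·T⁴  ⇒  T⁴ = S/(4σ)   (ε cancels).
T⁴ = 59.4/(4·5.67×10⁻⁸) = 2.619×10⁸ K⁴.
T = (2.619×10⁸)^(1/4).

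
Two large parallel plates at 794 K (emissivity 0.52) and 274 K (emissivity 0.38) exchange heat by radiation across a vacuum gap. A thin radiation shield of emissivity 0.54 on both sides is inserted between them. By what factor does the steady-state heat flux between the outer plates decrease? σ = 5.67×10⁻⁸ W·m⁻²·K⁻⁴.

Without shield: q₀ = σΔ(T⁴)/(1/ε₁+1/ε₂−1) with denominator 3.555.
With shield the two gaps are in series; the resistances add: (1/ε₁+1/ε_s−1)+(1/ε_s+1/ε₂−1) = 2.775+3.483 = 6.258.
Heat-flux ratio q₀/q = 6.258/3.555.

factor ≈ 1.76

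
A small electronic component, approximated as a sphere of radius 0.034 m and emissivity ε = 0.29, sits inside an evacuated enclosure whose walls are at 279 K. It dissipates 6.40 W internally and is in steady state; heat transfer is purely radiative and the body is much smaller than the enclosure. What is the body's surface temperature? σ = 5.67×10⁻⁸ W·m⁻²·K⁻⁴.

T ≈ 426 K

For a small grey body in a large enclosure, net radiated power = εσA(T⁴ − T_w⁴).
Steady state: P = εσA(T⁴ − T_w⁴) with A = 4πr² = 0.01453 m².
T⁴ = P/(εσA) + T_w⁴ = 6.40/(0.29·5.67×10⁻⁸·0.01453) + (279)⁴
    = 2.679×10¹⁰ + 6.059×10⁹ = 3.285×10¹⁰ K⁴.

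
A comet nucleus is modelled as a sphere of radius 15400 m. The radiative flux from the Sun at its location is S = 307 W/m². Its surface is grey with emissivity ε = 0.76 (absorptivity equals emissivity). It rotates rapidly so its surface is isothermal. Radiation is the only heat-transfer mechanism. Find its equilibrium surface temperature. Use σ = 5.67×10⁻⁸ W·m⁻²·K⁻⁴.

At equilibrium, absorbed power = emitted power.
Absorbing cross-section = πr² = 7.451×10⁸ m²; emitting surface = 4πr² = 2.980×10⁹ m² (ratio 4).
εS·A_cross = εσ·A_surf·T⁴  ⇒  T⁴ = S/(4σ)   (ε cancels).
T⁴ = 307/(4·5.67×10⁻⁸) = 1.354×10⁹ K⁴.
T = (1.354×10⁹)^(1/4).

T ≈ 192 K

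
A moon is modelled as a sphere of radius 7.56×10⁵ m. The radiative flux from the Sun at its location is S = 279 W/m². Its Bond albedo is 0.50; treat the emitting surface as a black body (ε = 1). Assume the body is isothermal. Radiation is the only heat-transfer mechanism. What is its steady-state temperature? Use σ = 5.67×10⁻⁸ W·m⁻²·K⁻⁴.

T ≈ 157 K

At equilibrium, absorbed power = emitted power.
Absorbing cross-section = πr² = 1.796×10¹² m²; emitting surface = 4πr² = 7.182×10¹² m² (ratio 4).
(1−a)S·A_cross = εσ·A_surf·T⁴  ⇒  T⁴ = (1−a)S/(4σ).
T⁴ = 0.500·279/(4·5.67×10⁻⁸) = 6.151×10⁸ K⁴.
T = (6.151×10⁸)^(1/4).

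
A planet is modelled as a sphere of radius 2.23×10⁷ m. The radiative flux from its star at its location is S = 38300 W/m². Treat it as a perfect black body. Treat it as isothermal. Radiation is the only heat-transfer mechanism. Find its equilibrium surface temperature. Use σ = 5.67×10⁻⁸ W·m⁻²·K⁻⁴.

T ≈ 641 K

At equilibrium, absorbed power = emitted power.
Absorbing cross-section = πr² = 1.562×10¹⁵ m²; emitting surface = 4πr² = 6.249×10¹⁵ m² (ratio 4).
S·A_cross = εσ·A_surf·T⁴  ⇒  T⁴ = S/(4σ).
T⁴ = 1.00·38300/(4·5.67×10⁻⁸) = 1.689×10¹¹ K⁴.
T = (1.689×10¹¹)^(1/4).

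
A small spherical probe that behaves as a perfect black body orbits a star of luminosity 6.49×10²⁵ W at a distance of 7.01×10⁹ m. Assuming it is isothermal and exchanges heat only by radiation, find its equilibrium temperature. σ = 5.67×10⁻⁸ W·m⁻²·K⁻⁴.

T ≈ 825 K

First find the stellar flux at distance d: S = L/(4πd²) = 6.49×10²⁵/(4π·(7.01×10⁹)²) = 1.051×10⁵ W/m².
For an isothermal sphere, absorbed (1−a)S·πr² = emitted σ·4πr²·T⁴, so T⁴ = (1−a)S/(4σ).
T⁴ = 1.00·1.051×10⁵/(4·5.67×10⁻⁸) = 4.634×10¹¹ K⁴.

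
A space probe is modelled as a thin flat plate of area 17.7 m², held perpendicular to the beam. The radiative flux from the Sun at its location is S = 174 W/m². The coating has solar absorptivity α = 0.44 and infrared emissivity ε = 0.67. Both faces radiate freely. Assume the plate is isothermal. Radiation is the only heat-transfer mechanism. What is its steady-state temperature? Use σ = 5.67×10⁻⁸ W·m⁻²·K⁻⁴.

At equilibrium, absorbed power = emitted power.
Absorbing cross-section = A = 17.70 m²; emitting surface = 2A = 35.40 m² (ratio 2).
αS·A_cross = εσ·A_surf·T⁴  ⇒  T⁴ = αS/(ε·2σ).
T⁴ = 0.440·174/(0.67·2·5.67×10⁻⁸) = 1.008×10⁹ K⁴.
T = (1.008×10⁹)^(1/4).

T ≈ 178 K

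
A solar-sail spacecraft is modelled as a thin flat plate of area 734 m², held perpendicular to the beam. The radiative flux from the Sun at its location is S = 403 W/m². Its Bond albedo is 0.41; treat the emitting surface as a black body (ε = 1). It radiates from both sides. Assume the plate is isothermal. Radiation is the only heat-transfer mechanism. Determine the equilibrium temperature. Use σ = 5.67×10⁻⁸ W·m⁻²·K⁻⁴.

At equilibrium, absorbed power = emitted power.
Absorbing cross-section = A = 734.0 m²; emitting surface = 2A = 1468 m² (ratio 2).
(1−a)S·A_cross = εσ·A_surf·T⁴  ⇒  T⁴ = (1−a)S/(2σ).
T⁴ = 0.590·403/(2·5.67×10⁻⁸) = 2.097×10⁹ K⁴.
T = (2.097×10⁹)^(1/4).

T ≈ 214 K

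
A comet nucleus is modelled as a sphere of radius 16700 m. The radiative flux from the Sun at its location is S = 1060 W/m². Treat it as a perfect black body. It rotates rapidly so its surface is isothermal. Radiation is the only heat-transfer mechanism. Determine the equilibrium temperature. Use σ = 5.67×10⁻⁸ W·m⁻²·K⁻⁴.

At equilibrium, absorbed power = emitted power.
Absorbing cross-section = πr² = 8.762×10⁸ m²; emitting surface = 4πr² = 3.505×10⁹ m² (ratio 4).
S·A_cross = εσ·A_surf·T⁴  ⇒  T⁴ = S/(4σ).
T⁴ = 1.00·1060/(4·5.67×10⁻⁸) = 4.674×10⁹ K⁴.
T = (4.674×10⁹)^(1/4).

T ≈ 261 K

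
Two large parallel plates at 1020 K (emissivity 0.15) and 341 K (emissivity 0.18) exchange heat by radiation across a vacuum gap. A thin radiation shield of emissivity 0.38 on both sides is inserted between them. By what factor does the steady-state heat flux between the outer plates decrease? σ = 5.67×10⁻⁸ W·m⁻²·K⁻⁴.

factor ≈ 1.38

Without shield: q₀ = σΔ(T⁴)/(1/ε₁+1/ε₂−1) with denominator 11.22.
With shield the two gaps are in series; the resistances add: (1/ε₁+1/ε_s−1)+(1/ε_s+1/ε₂−1) = 8.298+7.187 = 15.49.
Heat-flux ratio q₀/q = 15.49/11.22.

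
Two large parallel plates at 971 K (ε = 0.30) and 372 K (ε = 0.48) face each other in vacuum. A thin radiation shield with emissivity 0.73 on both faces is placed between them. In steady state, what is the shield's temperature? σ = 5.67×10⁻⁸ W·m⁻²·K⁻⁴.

In steady state the net flux on the hot side equals that on the cold side.
σ(T₁⁴−T_s⁴)/D₁ = σ(T_s⁴−T₂⁴)/D₂, with D₁ = 1/ε₁+1/ε_s−1 = 3.703, D₂ = 1/ε_s+1/ε₂−1 = 2.453.
Solve for T_s⁴: T_s⁴ = (D₂·T₁⁴ + D₁·T₂⁴)/(D₁+D₂) = 3.657×10¹¹ K⁴.

T_s ≈ 778 K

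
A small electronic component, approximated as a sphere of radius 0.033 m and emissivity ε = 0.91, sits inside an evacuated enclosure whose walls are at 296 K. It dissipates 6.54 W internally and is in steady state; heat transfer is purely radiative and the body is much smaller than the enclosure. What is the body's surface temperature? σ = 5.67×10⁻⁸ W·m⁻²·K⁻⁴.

T ≈ 361 K

For a small grey body in a large enclosure, net radiated power = εσA(T⁴ − T_w⁴).
Steady state: P = εσA(T⁴ − T_w⁴) with A = 4πr² = 0.01368 m².
T⁴ = P/(εσA) + T_w⁴ = 6.54/(0.91·5.67×10⁻⁸·0.01368) + (296)⁴
    = 9.262×10⁹ + 7.677×10⁹ = 1.694×10¹⁰ K⁴.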